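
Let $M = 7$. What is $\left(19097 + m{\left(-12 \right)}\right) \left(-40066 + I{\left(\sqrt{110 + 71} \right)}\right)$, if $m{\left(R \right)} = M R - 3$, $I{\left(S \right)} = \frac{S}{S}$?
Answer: $-761635650$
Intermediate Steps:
$I{\left(S \right)} = 1$
$m{\left(R \right)} = -3 + 7 R$ ($m{\left(R \right)} = 7 R - 3 = -3 + 7 R$)
$\left(19097 + m{\left(-12 \right)}\right) \left(-40066 + I{\left(\sqrt{110 + 71} \right)}\right) = \left(19097 + \left(-3 + 7 \left(-12\right)\right)\right) \left(-40066 + 1\right) = \left(19097 - 87\right) \left(-40065\right) = 19010 \left(-40065\right) = -761635650$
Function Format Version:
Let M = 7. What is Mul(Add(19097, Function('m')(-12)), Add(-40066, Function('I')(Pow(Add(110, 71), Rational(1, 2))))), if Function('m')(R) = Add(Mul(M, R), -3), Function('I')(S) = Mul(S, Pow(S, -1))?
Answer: -761635650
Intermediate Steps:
Function('I')(S) = 1
Function('m')(R) = Add(-3, Mul(7, R)) (Function('m')(R) = Add(Mul(7, R), -3) = Add(-3, Mul(7, R)))
Mul(Add(19097, Function('m')(-12)), Add(-40066, Function('I')(Pow(Add(110, 71), Rational(1, 2))))) = Mul(Add(19097, Add(-3, Mul(7, -12))), Add(-40066, 1)) = Mul(Add(19097, Add(-3, -84)), -40065) = Mul(Add(19097, -87), -40065) = Mul(19010, -40065) = -761635650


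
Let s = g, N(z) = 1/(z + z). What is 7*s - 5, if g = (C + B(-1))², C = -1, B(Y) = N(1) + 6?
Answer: 827/4 ≈ 206.75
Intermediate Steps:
N(z) = 1/(2*z)
B(Y) = 13/2 (B(Y) = (½)/1 + 6 = (½)*1 + 6 = ½ + 6 = 13/2)
g = 121/4 (g = (-1 + 13/2)² = (11/2)² = 121/4 ≈ 30.250)
s = 121/4 ≈ 30.250
7*s - 5 = 7*(121/4) - 5 = 847/4 - 5 = 827/4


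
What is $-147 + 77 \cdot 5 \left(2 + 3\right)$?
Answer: $1778$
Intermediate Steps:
$-147 + 77 \cdot 5 \left(2 + 3\right) = -147 + 77 \cdot 5 \cdot 5 = -147 + 77 \cdot 25 = -147 + 1925 = 1778$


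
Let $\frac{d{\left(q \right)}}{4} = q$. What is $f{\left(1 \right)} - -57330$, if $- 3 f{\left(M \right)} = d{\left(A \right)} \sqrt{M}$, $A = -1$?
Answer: $\frac{171994}{3} \approx 57331.0$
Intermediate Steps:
$d{\left(q \right)} = 4 q$
$f{\left(M \right)} = \frac{4 \sqrt{M}}{3}$ ($f{\left(M \right)} = - \frac{4 \left(-1\right) \sqrt{M}}{3} = - \frac{\left(-4\right) \sqrt{M}}{3} = \frac{4 \sqrt{M}}{3}$)
$f{\left(1 \right)} - -57330 = \frac{4 \sqrt{1}}{3} - -57330 = \frac{4}{3} \cdot 1 + 57330 = \frac{4}{3} + 57330 = \frac{171994}{3}$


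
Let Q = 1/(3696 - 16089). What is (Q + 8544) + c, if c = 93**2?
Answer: 213072848/12393 ≈ 17193.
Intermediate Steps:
c = 8649
Q = -1/12393 (Q = 1/(-12393) = -1/12393 ≈ -8.0691e-5)
(Q + 8544) + c = (-1/12393 + 8544) + 8649 = 105885791/12393 + 8649 = 213072848/12393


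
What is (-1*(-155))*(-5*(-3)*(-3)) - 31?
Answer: -7006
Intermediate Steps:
(-1*(-155))*(-5*(-3)*(-3)) - 31 = 155*(15*(-3)) - 31 = 155*(-45) - 31 = -6975 - 31 = -7006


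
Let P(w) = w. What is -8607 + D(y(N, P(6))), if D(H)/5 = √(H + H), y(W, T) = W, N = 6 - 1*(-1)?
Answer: -8607 + 5*√14 ≈ -8588.3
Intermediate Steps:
N = 7 (N = 6 + 1 = 7)
D(H) = 5*√2*√H (D(H) = 5*√(H + H) = 5*√(2*H) = 5*(√2*√H) = 5*√2*√H)
-8607 + D(y(N, P(6))) = -8607 + 5*√2*√7 = -8607 + 5*√14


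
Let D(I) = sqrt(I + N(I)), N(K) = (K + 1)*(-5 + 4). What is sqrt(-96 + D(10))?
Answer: sqrt(-96 + I) ≈ 0.05103 + 9.7981*I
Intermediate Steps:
N(K) = -1 - K (N(K) = (1 + K)*(-1) = -1 - K)
D(I) = I (D(I) = sqrt(I + (-1 - I)) = sqrt(-1) = I)
sqrt(-96 + D(10)) = sqrt(-96 + I)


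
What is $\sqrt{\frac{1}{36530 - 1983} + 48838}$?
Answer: $\frac{\sqrt{58287919051689}}{34547} \approx 220.99$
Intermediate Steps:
$\sqrt{\frac{1}{36530 - 1983} + 48838} = \sqrt{\frac{1}{34547} + 48838} = \sqrt{\frac{1687206387}{34547}} = \frac{\sqrt{58287919051689}}{34547}$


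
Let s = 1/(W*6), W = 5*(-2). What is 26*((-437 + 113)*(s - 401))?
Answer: 16890822/5 ≈ 3.3782e+6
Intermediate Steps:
W = -10
s = -1/60 (s = 1/(-10*6) = 1/(-60) = -1/60 ≈ -0.016667)
26*((-437 + 113)*(s - 401)) = 26*((-437 + 113)*(-1/60 - 401)) = 26*(-324*(-24061/60)) = 26*(649647/5) = 16890822/5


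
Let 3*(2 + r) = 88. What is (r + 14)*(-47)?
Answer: -5828/3 ≈ -1942.7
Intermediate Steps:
r = 82/3 (r = -2 + (1/3)*88 = -2 + 88/3 = 82/3 ≈ 27.333)
(r + 14)*(-47) = (82/3 + 14)*(-47) = (124/3)*(-47) = -5828/3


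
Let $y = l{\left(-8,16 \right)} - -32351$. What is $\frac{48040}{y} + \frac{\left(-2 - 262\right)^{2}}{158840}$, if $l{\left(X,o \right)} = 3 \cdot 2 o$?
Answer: $\frac{112410224}{58566835} \approx 1.9193$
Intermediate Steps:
$l{\left(X,o \right)} = 6 o$
$y = 32447$ ($y = 6 \cdot 16 - -32351 = 96 + 32351 = 32447$)
$\frac{48040}{y} + \frac{\left(-2 - 262\right)^{2}}{158840} = \frac{48040}{32447} + \frac{\left(-2 - 262\right)^{2}}{158840} = 48040 \cdot \frac{1}{32447} + \left(-264\right)^{2} \cdot \frac{1}{158840} = \frac{48040}{32447} + 69696 \cdot \frac{1}{158840} = \frac{48040}{32447} + \frac{792}{1805} = \frac{112410224}{58566835}$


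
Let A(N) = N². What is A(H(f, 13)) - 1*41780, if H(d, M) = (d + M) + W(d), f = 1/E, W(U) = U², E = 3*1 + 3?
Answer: -53921255/1296 ≈ -41606.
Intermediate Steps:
E = 6 (E = 3 + 3 = 6)
f = ⅙ (f = 1/6 = ⅙ ≈ 0.16667)
H(d, M) = M + d + d² (H(d, M) = (d + M) + d² = (M + d) + d² = M + d + d²)
A(H(f, 13)) - 1*41780 = (13 + ⅙ + (⅙)²)² - 1*41780 = (13 + ⅙ + 1/36)² - 41780 = (475/36)² - 41780 = 225625/1296 - 41780 = -53921255/1296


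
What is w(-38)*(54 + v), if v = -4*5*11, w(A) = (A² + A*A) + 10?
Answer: -481068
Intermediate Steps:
w(A) = 10 + 2*A² (w(A) = (A² + A²) + 10 = 2*A² + 10 = 10 + 2*A²)
v = -220 (v = -20*11 = -220)
w(-38)*(54 + v) = (10 + 2*(-38)²)*(54 - 220) = (10 + 2*1444)*(-166) = (10 + 2888)*(-166) = 2898*(-166) = -481068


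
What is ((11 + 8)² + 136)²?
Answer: 247009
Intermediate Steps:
((11 + 8)² + 136)² = (19² + 136)² = (361 + 136)² = 497² = 247009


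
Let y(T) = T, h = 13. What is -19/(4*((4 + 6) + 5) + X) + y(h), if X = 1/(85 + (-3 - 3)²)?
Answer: 92094/7261 ≈ 12.683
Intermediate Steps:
X = 1/121 (X = 1/(85 + (-6)²) = 1/(85 + 36) = 1/121 ≈ 0.0082645)
-19/(4*((4 + 6) + 5) + X) + y(h) = -19/(4*((4 + 6) + 5) + 1/121) + 13 = -19/(4*(10 + 5) + 1/121) + 13 = -19/(4*15 + 1/121) + 13 = -19/(60 + 1/121) + 13 = -19/(7261/121) + 13 = (121/7261)*(-19) + 13 = -2299/7261 + 13 = 92094/7261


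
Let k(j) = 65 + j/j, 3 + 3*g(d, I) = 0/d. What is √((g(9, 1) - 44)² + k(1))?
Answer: √2091 ≈ 45.727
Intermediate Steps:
g(d, I) = -1 (g(d, I) = -1 + (0/d)/3 = -1 + (⅓)*0 = -1 + 0 = -1)
k(j) = 66 (k(j) = 65 + 1 = 66)
√((g(9, 1) - 44)² + k(1)) = √((-1 - 44)² + 66) = √((-45)² + 66) = √(2025 + 66) = √2091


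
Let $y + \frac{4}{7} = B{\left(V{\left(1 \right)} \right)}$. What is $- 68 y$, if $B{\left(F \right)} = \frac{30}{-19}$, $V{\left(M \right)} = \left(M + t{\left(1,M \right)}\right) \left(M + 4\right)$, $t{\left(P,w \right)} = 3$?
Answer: $\frac{19448}{133} \approx 146.23$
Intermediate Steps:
$V{\left(M \right)} = \left(3 + M\right) \left(4 + M\right)$ ($V{\left(M \right)} = \left(M + 3\right) \left(M + 4\right) = \left(3 + M\right) \left(4 + M\right)$)
$B{\left(F \right)} = - \frac{30}{19}$ ($B{\left(F \right)} = 30 \left(- \frac{1}{19}\right) = - \frac{30}{19}$)
$y = - \frac{286}{133}$ ($y = - \frac{4}{7} - \frac{30}{19} = - \frac{286}{133} \approx -2.1504$)
$- 68 y = \left(-68\right) \left(- \frac{286}{133}\right) = \frac{19448}{133}$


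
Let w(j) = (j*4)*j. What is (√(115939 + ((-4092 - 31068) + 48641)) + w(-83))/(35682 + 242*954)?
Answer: 13778/133275 + √3595/44425 ≈ 0.10473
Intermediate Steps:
w(j) = 4*j² (w(j) = (4*j)*j = 4*j²)
(√(115939 + ((-4092 - 31068) + 48641)) + w(-83))/(35682 + 242*954) = (√(115939 + ((-4092 - 31068) + 48641)) + 4*(-83)²)/(35682 + 242*954) = (√(115939 + (-35160 + 48641)) + 4*6889)/(35682 + 230868) = (√(115939 + 13481) + 27556)/266550 = (√129420 + 27556)*(1/266550) = (6*√3595 + 27556)*(1/266550) = (27556 + 6*√3595)*(1/266550) = 13778/133275 + √3595/44425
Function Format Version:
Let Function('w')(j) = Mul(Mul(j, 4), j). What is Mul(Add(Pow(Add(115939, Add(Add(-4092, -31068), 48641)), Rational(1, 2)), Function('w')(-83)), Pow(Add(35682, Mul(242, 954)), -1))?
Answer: Add(Rational(13778, 133275), Mul(Rational(1, 44425), Pow(3595, Rational(1, 2)))) ≈ 0.10473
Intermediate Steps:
Function('w')(j) = Mul(4, Pow(j, 2)) (Function('w')(j) = Mul(Mul(4, j), j) = Mul(4, Pow(j, 2)))
Mul(Add(Pow(Add(115939, Add(Add(-4092, -31068), 48641)), Rational(1, 2)), Function('w')(-83)), Pow(Add(35682, Mul(242, 954)), -1)) = Mul(Add(Pow(Add(115939, Add(Add(-4092, -31068), 48641)), Rational(1, 2)), Mul(4, Pow(-83, 2))), Pow(Add(35682, Mul(242, 954)), -1)) = Mul(Add(Pow(Add(115939, Add(-35160, 48641)), Rational(1, 2)), Mul(4, 6889)), Pow(Add(35682, 230868), -1)) = Mul(Add(Pow(Add(115939, 13481), Rational(1, 2)), 27556), Pow(266550, -1)) = Mul(Add(Pow(129420, Rational(1, 2)), 27556), Rational(1, 266550)) = Mul(Add(Mul(6, Pow(3595, Rational(1, 2))), 27556), Rational(1, 266550)) = Mul(Add(27556, Mul(6, Pow(3595, Rational(1, 2)))), Rational(1, 266550)) = Add(Rational(13778, 133275), Mul(Rational(1, 44425), Pow(3595, Rational(1, 2))))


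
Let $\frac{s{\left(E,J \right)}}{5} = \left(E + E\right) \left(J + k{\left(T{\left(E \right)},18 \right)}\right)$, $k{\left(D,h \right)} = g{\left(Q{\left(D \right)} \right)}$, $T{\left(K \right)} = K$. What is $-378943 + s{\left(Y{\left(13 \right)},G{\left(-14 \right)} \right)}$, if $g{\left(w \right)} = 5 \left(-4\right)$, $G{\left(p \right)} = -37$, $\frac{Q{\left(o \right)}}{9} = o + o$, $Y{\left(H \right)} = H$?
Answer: $-386353$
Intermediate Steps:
$Q{\left(o \right)} = 18 o$ ($Q{\left(o \right)} = 9 \left(o + o\right) = 9 \cdot 2 o = 18 o$)
$g{\left(w \right)} = -20$
$k{\left(D,h \right)} = -20$
$s{\left(E,J \right)} = 10 E \left(-20 + J\right)$ ($s{\left(E,J \right)} = 5 \left(E + E\right) \left(J - 20\right) = 5 \cdot 2 E \left(-20 + J\right) = 10 E \left(-20 + J\right)$)
$-378943 + s{\left(Y{\left(13 \right)},G{\left(-14 \right)} \right)} = -378943 + 10 \cdot 13 \left(-20 - 37\right) = -378943 + 10 \cdot 13 \left(-57\right) = -378943 - 7410 = -386353$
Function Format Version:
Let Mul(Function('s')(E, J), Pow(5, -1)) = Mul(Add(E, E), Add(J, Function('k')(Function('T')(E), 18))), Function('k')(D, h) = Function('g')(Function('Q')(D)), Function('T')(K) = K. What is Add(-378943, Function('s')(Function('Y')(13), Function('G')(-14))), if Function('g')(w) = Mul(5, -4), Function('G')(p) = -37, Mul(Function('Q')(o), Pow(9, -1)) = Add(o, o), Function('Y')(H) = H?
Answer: -386353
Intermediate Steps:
Function('Q')(o) = Mul(18, o) (Function('Q')(o) = Mul(9, Add(o, o)) = Mul(9, Mul(2, o)) = Mul(18, o))
Function('g')(w) = -20
Function('k')(D, h) = -20
Function('s')(E, J) = Mul(10, E, Add(-20, J)) (Function('s')(E, J) = Mul(5, Mul(Add(E, E), Add(J, -20))) = Mul(5, Mul(Mul(2, E), Add(-20, J))) = Mul(5, Mul(2, E, Add(-20, J))) = Mul(10, E, Add(-20, J)))
Add(-378943, Function('s')(Function('Y')(13), Function('G')(-14))) = Add(-378943, Mul(10, 13, Add(-20, -37))) = Add(-378943, Mul(10, 13, -57)) = Add(-378943, -7410) = -386353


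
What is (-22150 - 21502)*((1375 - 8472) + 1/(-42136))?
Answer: 3263414713209/10534 ≈ 3.0980e+8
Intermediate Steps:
(-22150 - 21502)*((1375 - 8472) + 1/(-42136)) = -43652*(-7097 - 1/42136) = -43652*(-299039193/42136) = 3263414713209/10534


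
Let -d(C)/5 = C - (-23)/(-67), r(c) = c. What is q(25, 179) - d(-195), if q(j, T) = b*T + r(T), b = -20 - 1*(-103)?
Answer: 941972/67 ≈ 14059.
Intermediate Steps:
b = 83 (b = -20 + 103 = 83)
q(j, T) = 84*T (q(j, T) = 83*T + T = 84*T)
d(C) = 115/67 - 5*C (d(C) = -5*(C - (-23)/(-67)) = -5*(C - (-23)*(-1)/67) = -5*(C - 1*23/67) = -5*(C - 23/67) = -5*(-23/67 + C) = 115/67 - 5*C)
q(25, 179) - d(-195) = 84*179 - (115/67 - 5*(-195)) = 15036 - (115/67 + 975) = 15036 - 1*65440/67 = 15036 - 65440/67 = 941972/67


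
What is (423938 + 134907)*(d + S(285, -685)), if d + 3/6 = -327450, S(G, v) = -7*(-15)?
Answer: -365870791895/2 ≈ -1.8294e+11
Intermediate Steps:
S(G, v) = 105
d = -654901/2 (d = -1/2 - 327450 = -654901/2 ≈ -3.2745e+5)
(423938 + 134907)*(d + S(285, -685)) = (423938 + 134907)*(-654901/2 + 105) = 558845*(-654691/2) = -365870791895/2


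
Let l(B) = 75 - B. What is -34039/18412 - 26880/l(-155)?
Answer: -50274353/423476 ≈ -118.72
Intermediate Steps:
-34039/18412 - 26880/l(-155) = -34039/18412 - 26880/(75 - 1*(-155)) = -34039*1/18412 - 26880/(75 + 155) = -34039/18412 - 26880/230 = -34039/18412 - 26880*1/230 = -34039/18412 - 2688/23 = -50274353/423476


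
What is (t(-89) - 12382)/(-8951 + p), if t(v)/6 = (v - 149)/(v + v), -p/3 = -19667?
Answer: -550642/2227225 ≈ -0.24723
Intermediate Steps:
p = 59001 (p = -3*(-19667) = 59001)
t(v) = 3*(-149 + v)/v (t(v) = 6*((v - 149)/(v + v)) = 6*((-149 + v)/((2*v))) = 6*((-149 + v)*(1/(2*v))) = 6*((-149 + v)/(2*v)) = 3*(-149 + v)/v)
(t(-89) - 12382)/(-8951 + p) = ((3 - 447/(-89)) - 12382)/(-8951 + 59001) = ((3 - 447*(-1/89)) - 12382)/50050 = ((3 + 447/89) - 12382)*(1/50050) = (714/89 - 12382)*(1/50050) = -1101284/89*1/50050 = -550642/2227225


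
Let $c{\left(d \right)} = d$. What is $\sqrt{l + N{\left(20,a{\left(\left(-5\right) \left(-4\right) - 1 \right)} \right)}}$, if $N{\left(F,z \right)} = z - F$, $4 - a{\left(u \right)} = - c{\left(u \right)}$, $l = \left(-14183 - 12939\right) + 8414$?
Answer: $i \sqrt{18705} \approx 136.77 i$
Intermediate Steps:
$l = -18708$ ($l = -27122 + 8414 = -18708$)
$a{\left(u \right)} = 4 + u$ ($a{\left(u \right)} = 4 - - u = 4 + u$)
$\sqrt{l + N{\left(20,a{\left(\left(-5\right) \left(-4\right) - 1 \right)} \right)}} = \sqrt{-18708 + \left(\left(4 - -19\right) - 20\right)} = \sqrt{-18708 + \left(\left(4 + \left(20 - 1\right)\right) - 20\right)} = \sqrt{-18708 + \left(\left(4 + 19\right) - 20\right)} = \sqrt{-18708 + \left(23 - 20\right)} = \sqrt{-18708 + 3} = \sqrt{-18705} = i \sqrt{18705}$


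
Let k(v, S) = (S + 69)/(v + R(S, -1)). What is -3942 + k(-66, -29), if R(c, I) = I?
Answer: -264154/67 ≈ -3942.6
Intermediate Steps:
k(v, S) = (69 + S)/(-1 + v) (k(v, S) = (S + 69)/(v - 1) = (69 + S)/(-1 + v))
-3942 + k(-66, -29) = -3942 + (69 - 29)/(-1 - 66) = -3942 + 40/(-67) = -3942 - 1/67*40 = -3942 - 40/67 = -264154/67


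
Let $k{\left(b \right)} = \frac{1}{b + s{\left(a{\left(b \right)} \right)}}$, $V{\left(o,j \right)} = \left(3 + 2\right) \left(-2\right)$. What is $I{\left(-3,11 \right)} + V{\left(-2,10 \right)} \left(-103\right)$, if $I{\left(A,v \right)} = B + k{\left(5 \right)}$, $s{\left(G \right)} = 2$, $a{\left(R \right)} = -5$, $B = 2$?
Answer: $\frac{7225}{7} \approx 1032.1$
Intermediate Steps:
$V{\left(o,j \right)} = -10$ ($V{\left(o,j \right)} = 5 \left(-2\right) = -10$)
$k{\left(b \right)} = \frac{1}{2 + b}$ ($k{\left(b \right)} = \frac{1}{b + 2} = \frac{1}{2 + b}$)
$I{\left(A,v \right)} = \frac{15}{7}$ ($I{\left(A,v \right)} = 2 + \frac{1}{2 + 5} = 2 + \frac{1}{7} = \frac{15}{7}$)
$I{\left(-3,11 \right)} + V{\left(-2,10 \right)} \left(-103\right) = \frac{15}{7} - -1030 = \frac{15}{7} + 1030 = \frac{7225}{7}$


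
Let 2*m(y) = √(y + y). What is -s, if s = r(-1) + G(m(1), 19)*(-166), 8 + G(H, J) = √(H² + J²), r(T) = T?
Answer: -1327 + 83*√1446 ≈ 1829.2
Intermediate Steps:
m(y) = √2*√y/2 (m(y) = √(y + y)/2 = √(2*y)/2 = (√2*√y)/2 = √2*√y/2)
G(H, J) = -8 + √(H² + J²)
s = 1327 - 83*√1446 (s = -1 + (-8 + √((√2*√1/2)² + 19²))*(-166) = -1 + (-8 + √(((½)*√2*1)² + 361))*(-166) = -1 + (-8 + √((√2/2)² + 361))*(-166) = -1 + (-8 + √(½ + 361))*(-166) = -1 + (-8 + √(723/2))*(-166) = -1 + (-8 + √1446/2)*(-166) = -1 + (1328 - 83*√1446) = 1327 - 83*√1446 ≈ -1829.2)
-s = -(1327 - 83*√1446) = -1327 + 83*√1446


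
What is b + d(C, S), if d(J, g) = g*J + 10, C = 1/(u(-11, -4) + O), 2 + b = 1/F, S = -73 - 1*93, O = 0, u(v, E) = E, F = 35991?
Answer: 3563111/71982 ≈ 49.500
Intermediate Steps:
S = -166 (S = -73 - 93 = -166)
b = -71981/35991 (b = -2 + 1/35991 = -71981/35991 ≈ -2.0000)
C = -¼ (C = 1/(-4 + 0) = 1/(-4) = -¼ ≈ -0.25000)
d(J, g) = 10 + J*g (d(J, g) = J*g + 10 = 10 + J*g)
b + d(C, S) = -71981/35991 + (10 - ¼*(-166)) = -71981/35991 + (10 + 83/2) = -71981/35991 + 103/2 = 3563111/71982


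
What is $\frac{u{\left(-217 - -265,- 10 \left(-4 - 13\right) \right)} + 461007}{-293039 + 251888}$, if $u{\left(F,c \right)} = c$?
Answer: $- \frac{461177}{41151} \approx -11.207$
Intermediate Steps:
$\frac{u{\left(-217 - -265,- 10 \left(-4 - 13\right) \right)} + 461007}{-293039 + 251888} = \frac{- 10 \left(-4 - 13\right) + 461007}{-293039 + 251888} = \frac{\left(-10\right) \left(-17\right) + 461007}{-41151} = \left(170 + 461007\right) \left(- \frac{1}{41151}\right) = 461177 \left(- \frac{1}{41151}\right) = - \frac{461177}{41151}$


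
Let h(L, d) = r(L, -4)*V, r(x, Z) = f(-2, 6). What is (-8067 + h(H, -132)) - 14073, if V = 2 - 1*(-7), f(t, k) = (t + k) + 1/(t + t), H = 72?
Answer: -88425/4 ≈ -22106.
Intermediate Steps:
f(t, k) = k + t + 1/(2*t) (f(t, k) = (k + t) + 1/(2*t) = k + t + 1/(2*t))
r(x, Z) = 15/4 (r(x, Z) = 6 - 2 + (1/2)/(-2) = 6 - 2 + (1/2)*(-1/2) = 6 - 2 - 1/4 = 15/4)
V = 9 (V = 2 + 7 = 9)
h(L, d) = 135/4 (h(L, d) = (15/4)*9 = 135/4)
(-8067 + h(H, -132)) - 14073 = (-8067 + 135/4) - 14073 = -32133/4 - 14073 = -88425/4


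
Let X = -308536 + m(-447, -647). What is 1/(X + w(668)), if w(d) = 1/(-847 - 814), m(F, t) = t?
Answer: -1661/513552964 ≈ -3.2343e-6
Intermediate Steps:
X = -309183 (X = -308536 - 647 = -309183)
w(d) = -1/1661 (w(d) = 1/(-1661) = -1/1661)
1/(X + w(668)) = 1/(-309183 - 1/1661) = 1/(-513552964/1661) = -1661/513552964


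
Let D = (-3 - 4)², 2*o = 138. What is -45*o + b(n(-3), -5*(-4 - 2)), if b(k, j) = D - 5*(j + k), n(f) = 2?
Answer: -3216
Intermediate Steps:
o = 69 (o = (½)*138 = 69)
D = 49 (D = (-7)² = 49)
b(k, j) = 49 - 5*j - 5*k (b(k, j) = 49 - 5*(j + k) = 49 + (-5*j - 5*k) = 49 - 5*j - 5*k)
-45*o + b(n(-3), -5*(-4 - 2)) = -45*69 + (49 - (-25)*(-4 - 2) - 5*2) = -3105 + (49 - (-25)*(-6) - 10) = -3105 + (49 - 5*30 - 10) = -3105 + (49 - 150 - 10) = -3105 - 111 = -3216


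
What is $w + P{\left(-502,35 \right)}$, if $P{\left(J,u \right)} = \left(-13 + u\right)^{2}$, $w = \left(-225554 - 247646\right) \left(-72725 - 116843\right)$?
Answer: $89703578084$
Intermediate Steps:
$w = 89703577600$ ($w = \left(-473200\right) \left(-189568\right) = 89703577600$)
$w + P{\left(-502,35 \right)} = 89703577600 + \left(-13 + 35\right)^{2} = 89703577600 + 22^{2} = 89703577600 + 484 = 89703578084$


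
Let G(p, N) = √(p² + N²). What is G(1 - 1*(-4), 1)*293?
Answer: 293*√26 ≈ 1494.0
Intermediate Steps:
G(p, N) = √(N² + p²)
G(1 - 1*(-4), 1)*293 = √(1² + (1 - 1*(-4))²)*293 = √(1 + (1 + 4)²)*293 = √(1 + 5²)*293 = √(1 + 25)*293 = √26*293 = 293*√26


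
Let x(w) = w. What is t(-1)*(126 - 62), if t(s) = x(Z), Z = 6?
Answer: 384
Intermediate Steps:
t(s) = 6
t(-1)*(126 - 62) = 6*(126 - 62) = 6*64 = 384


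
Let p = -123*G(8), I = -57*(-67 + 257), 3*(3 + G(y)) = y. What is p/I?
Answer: -41/10830 ≈ -0.0037858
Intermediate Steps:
G(y) = -3 + y/3
I = -10830 (I = -57*190 = -10830)
p = 41 (p = -123*(-3 + (1/3)*8) = -123*(-3 + 8/3) = -123*(-1/3) = 41)
p/I = 41/(-10830) = 41*(-1/10830) = -41/10830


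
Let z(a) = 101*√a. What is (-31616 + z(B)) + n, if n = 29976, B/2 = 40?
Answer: -1640 + 404*√5 ≈ -736.63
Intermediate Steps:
B = 80 (B = 2*40 = 80)
(-31616 + z(B)) + n = (-31616 + 101*√80) + 29976 = (-31616 + 101*(4*√5)) + 29976 = (-31616 + 404*√5) + 29976 = -1640 + 404*√5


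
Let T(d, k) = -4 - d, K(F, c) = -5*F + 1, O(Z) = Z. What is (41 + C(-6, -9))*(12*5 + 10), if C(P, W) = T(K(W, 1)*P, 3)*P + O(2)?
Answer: -111230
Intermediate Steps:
K(F, c) = 1 - 5*F
C(P, W) = 2 + P*(-4 - P*(1 - 5*W)) (C(P, W) = (-4 - (1 - 5*W)*P)*P + 2 = (-4 - P*(1 - 5*W))*P + 2 = P*(-4 - P*(1 - 5*W)) + 2 = 2 + P*(-4 - P*(1 - 5*W)))
(41 + C(-6, -9))*(12*5 + 10) = (41 + (2 - 6*(-4 - 6*(-1 + 5*(-9)))))*(12*5 + 10) = (41 + (2 - 6*(-4 - 6*(-1 - 45))))*(60 + 10) = (41 + (2 - 6*(-4 - 6*(-46))))*70 = (41 + (2 - 6*(-4 + 276)))*70 = (41 + (2 - 6*272))*70 = (41 + (2 - 1632))*70 = (41 - 1630)*70 = -1589*70 = -111230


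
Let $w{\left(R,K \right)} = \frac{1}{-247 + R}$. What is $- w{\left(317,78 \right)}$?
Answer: $- \frac{1}{70} \approx -0.014286$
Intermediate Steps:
$- w{\left(317,78 \right)} = - \frac{1}{-247 + 317} = - \frac{1}{70}$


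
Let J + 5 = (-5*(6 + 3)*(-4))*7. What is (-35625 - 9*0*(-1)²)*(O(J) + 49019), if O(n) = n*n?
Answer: -57856567500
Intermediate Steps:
J = 1255 (J = -5 + (-5*(6 + 3)*(-4))*7 = -5 + (-5*9*(-4))*7 = -5 - 45*(-4)*7 = -5 + 180*7 = -5 + 1260 = 1255)
O(n) = n²
(-35625 - 9*0*(-1)²)*(O(J) + 49019) = (-35625 - 9*0*(-1)²)*(1255² + 49019) = (-35625 + 0*1)*(1575025 + 49019) = (-35625 + 0)*1624044 = -35625*1624044 = -57856567500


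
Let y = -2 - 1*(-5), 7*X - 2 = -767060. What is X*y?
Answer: -2301174/7 ≈ -3.2874e+5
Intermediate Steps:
X = -767058/7 (X = 2/7 + (1/7)*(-767060) = 2/7 - 109580 = -767058/7 ≈ -1.0958e+5)
y = 3 (y = -2 + 5 = 3)
X*y = -767058/7*3 = -2301174/7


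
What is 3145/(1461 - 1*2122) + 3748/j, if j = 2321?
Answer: -4822117/1534181 ≈ -3.1431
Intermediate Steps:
3145/(1461 - 1*2122) + 3748/j = 3145/(1461 - 1*2122) + 3748/2321 = 3145/(1461 - 2122) + 3748*(1/2321) = 3145/(-661) + 3748/2321 = 3145*(-1/661) + 3748/2321 = -3145/661 + 3748/2321 = -4822117/1534181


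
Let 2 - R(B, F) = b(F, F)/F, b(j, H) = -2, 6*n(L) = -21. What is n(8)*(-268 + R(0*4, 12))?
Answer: 11165/12 ≈ 930.42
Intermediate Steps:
n(L) = -7/2 (n(L) = (1/6)*(-21) = -7/2)
R(B, F) = 2 + 2/F (R(B, F) = 2 - (-2)/F = 2 + 2/F)
n(8)*(-268 + R(0*4, 12)) = -7*(-268 + (2 + 2/12))/2 = -7*(-268 + (2 + 2*(1/12)))/2 = -7*(-268 + (2 + 1/6))/2 = -7*(-268 + 13/6)/2 = -7/2*(-1595/6) = 11165/12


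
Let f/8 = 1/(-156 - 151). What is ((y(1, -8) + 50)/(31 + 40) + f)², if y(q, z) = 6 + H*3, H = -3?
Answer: 192127321/475109209 ≈ 0.40439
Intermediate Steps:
y(q, z) = -3 (y(q, z) = 6 - 3*3 = 6 - 9 = -3)
f = -8/307 (f = 8/(-156 - 151) = 8/(-307) = 8*(-1/307) = -8/307 ≈ -0.026059)
((y(1, -8) + 50)/(31 + 40) + f)² = ((-3 + 50)/(31 + 40) - 8/307)² = (47/71 - 8/307)² = (13861/21797)² = 192127321/475109209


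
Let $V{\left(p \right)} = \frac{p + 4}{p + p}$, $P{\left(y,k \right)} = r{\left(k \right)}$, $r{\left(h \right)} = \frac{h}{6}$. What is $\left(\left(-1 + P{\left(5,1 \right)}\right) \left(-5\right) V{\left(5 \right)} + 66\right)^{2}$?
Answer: $\frac{77841}{16} \approx 4865.1$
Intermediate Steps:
$r{\left(h \right)} = \frac{h}{6}$ ($r{\left(h \right)} = h \frac{1}{6} = \frac{h}{6}$)
$P{\left(y,k \right)} = \frac{k}{6}$
$V{\left(p \right)} = \frac{4 + p}{2 p}$
$\left(\left(-1 + P{\left(5,1 \right)}\right) \left(-5\right) V{\left(5 \right)} + 66\right)^{2} = \left(\left(-1 + \frac{1}{6} \cdot 1\right) \left(-5\right) \frac{4 + 5}{2 \cdot 5} + 66\right)^{2} = \left(\left(-1 + \frac{1}{6}\right) \left(-5\right) \frac{1}{2} \cdot \frac{1}{5} \cdot 9 + 66\right)^{2} = \left(\left(- \frac{5}{6}\right) \left(-5\right) \frac{9}{10} + 66\right)^{2} = \left(\frac{25}{6} \cdot \frac{9}{10} + 66\right)^{2} = \left(\frac{15}{4} + 66\right)^{2} = \left(\frac{279}{4}\right)^{2} = \frac{77841}{16}$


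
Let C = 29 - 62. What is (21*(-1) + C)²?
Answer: 2916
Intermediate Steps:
C = -33
(21*(-1) + C)² = (21*(-1) - 33)² = (-21 - 33)² = (-54)² = 2916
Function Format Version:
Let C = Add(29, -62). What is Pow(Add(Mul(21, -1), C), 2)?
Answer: 2916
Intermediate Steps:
C = -33
Pow(Add(Mul(21, -1), C), 2) = Pow(Add(Mul(21, -1), -33), 2) = Pow(Add(-21, -33), 2) = Pow(-54, 2) = 2916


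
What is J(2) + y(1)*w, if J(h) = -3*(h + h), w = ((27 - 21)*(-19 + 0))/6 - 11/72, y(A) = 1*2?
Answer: -1811/36 ≈ -50.306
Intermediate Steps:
y(A) = 2
w = -1379/72 (w = (6*(-19))*(⅙) - 11*1/72 = -114*⅙ - 11/72 = -19 - 11/72 = -1379/72 ≈ -19.153)
J(h) = -6*h
J(2) + y(1)*w = -6*2 + 2*(-1379/72) = -12 - 1379/36 = -1811/36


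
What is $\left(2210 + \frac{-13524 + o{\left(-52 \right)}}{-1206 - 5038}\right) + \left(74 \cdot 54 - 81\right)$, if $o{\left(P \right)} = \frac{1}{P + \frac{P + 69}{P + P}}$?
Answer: $\frac{51887445076}{8468425} \approx 6127.2$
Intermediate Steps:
$o{\left(P \right)} = \frac{1}{P + \frac{69 + P}{2 P}}$
$\left(2210 + \frac{-13524 + o{\left(-52 \right)}}{-1206 - 5038}\right) + \left(74 \cdot 54 - 81\right) = \left(2210 + \frac{-13524 + 2 \left(-52\right) \frac{1}{69 - 52 + 2 \left(-52\right)^{2}}}{-1206 - 5038}\right) + \left(74 \cdot 54 - 81\right) = \left(2210 + \frac{-13524 + 2 \left(-52\right) \frac{1}{69 - 52 + 2 \cdot 2704}}{-6244}\right) + \left(3996 - 81\right) = \left(2210 + \left(-13524 + 2 \left(-52\right) \frac{1}{69 - 52 + 5408}\right) \left(- \frac{1}{6244}\right)\right) + 3915 = \left(2210 + \left(-13524 + 2 \left(-52\right) \frac{1}{5425}\right) \left(- \frac{1}{6244}\right)\right) + 3915 = \left(2210 + \left(-13524 - \frac{104}{5425}\right) \left(- \frac{1}{6244}\right)\right) + 3915 = \left(2210 - - \frac{18341951}{8468425}\right) + 3915 = \left(2210 + \frac{18341951}{8468425}\right) + 3915 = \frac{18733561201}{8468425} + 3915 = \frac{51887445076}{8468425}$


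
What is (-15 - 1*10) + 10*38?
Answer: 355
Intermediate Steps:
(-15 - 1*10) + 10*38 = (-15 - 10) + 380 = -25 + 380 = 355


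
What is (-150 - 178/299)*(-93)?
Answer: 4187604/299 ≈ 14005.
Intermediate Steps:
(-150 - 178/299)*(-93) = -45028/299*(-93) = 4187604/299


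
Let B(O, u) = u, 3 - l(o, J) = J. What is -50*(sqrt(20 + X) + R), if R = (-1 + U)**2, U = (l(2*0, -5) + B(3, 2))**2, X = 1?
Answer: -490050 - 50*sqrt(21) ≈ -4.9028e+5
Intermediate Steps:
l(o, J) = 3 - J
U = 100 (U = ((3 - 1*(-5)) + 2)**2 = ((3 + 5) + 2)**2 = (8 + 2)**2 = 10**2 = 100)
R = 9801 (R = (-1 + 100)**2 = 99**2 = 9801)
-50*(sqrt(20 + X) + R) = -50*(sqrt(20 + 1) + 9801) = -50*(sqrt(21) + 9801) = -50*(9801 + sqrt(21)) = -490050 - 50*sqrt(21)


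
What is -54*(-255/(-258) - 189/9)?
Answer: 46467/43 ≈ 1080.6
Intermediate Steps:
-54*(-255/(-258) - 189/9) = -54*(-255*(-1/258) - 189*1/9) = -54*(85/86 - 21) = -54*(-1721/86) = 46467/43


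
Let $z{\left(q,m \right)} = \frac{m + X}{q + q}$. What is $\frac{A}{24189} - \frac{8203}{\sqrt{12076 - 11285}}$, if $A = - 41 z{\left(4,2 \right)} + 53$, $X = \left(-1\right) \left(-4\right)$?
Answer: $\frac{89}{96756} - \frac{8203 \sqrt{791}}{791} \approx -291.66$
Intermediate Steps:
$X = 4$
$z{\left(q,m \right)} = \frac{4 + m}{2 q}$ ($z{\left(q,m \right)} = \frac{m + 4}{q + q} = \frac{4 + m}{2 q}$)
$A = \frac{89}{4}$ ($A = - 41 \frac{4 + 2}{2 \cdot 4} + 53 = - 41 \cdot \frac{1}{2} \cdot \frac{1}{4} \cdot 6 + 53 = \left(-41\right) \frac{3}{4} + 53 = - \frac{123}{4} + 53 = \frac{89}{4} \approx 22.25$)
$\frac{A}{24189} - \frac{8203}{\sqrt{12076 - 11285}} = \frac{89}{4 \cdot 24189} - \frac{8203}{\sqrt{12076 - 11285}} = \frac{89}{4} \cdot \frac{1}{24189} - \frac{8203}{\sqrt{791}} = \frac{89}{96756} - 8203 \frac{\sqrt{791}}{791} = \frac{89}{96756} - \frac{8203 \sqrt{791}}{791}$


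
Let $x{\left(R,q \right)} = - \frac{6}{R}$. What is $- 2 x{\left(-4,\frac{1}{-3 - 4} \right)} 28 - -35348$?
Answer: $35264$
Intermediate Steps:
$- 2 x{\left(-4,\frac{1}{-3 - 4} \right)} 28 - -35348 = - 2 \left(- \frac{6}{-4}\right) 28 - -35348 = - 2 \left(\left(-6\right) \left(- \frac{1}{4}\right)\right) 28 + 35348 = \left(-2\right) \frac{3}{2} \cdot 28 + 35348 = \left(-3\right) 28 + 35348 = -84 + 35348 = 35264$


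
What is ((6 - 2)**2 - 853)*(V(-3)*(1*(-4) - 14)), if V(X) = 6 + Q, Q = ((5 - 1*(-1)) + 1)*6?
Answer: 723168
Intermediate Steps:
Q = 42 (Q = ((5 + 1) + 1)*6 = (6 + 1)*6 = 7*6 = 42)
V(X) = 48 (V(X) = 6 + 42 = 48)
((6 - 2)**2 - 853)*(V(-3)*(1*(-4) - 14)) = ((6 - 2)**2 - 853)*(48*(1*(-4) - 14)) = (4**2 - 853)*(48*(-4 - 14)) = (16 - 853)*(48*(-18)) = -837*(-864) = 723168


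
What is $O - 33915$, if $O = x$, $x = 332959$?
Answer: $299044$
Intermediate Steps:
$O = 332959$
$O - 33915 = 332959 - 33915 = 299044$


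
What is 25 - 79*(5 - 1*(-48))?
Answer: -4162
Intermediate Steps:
25 - 79*(5 - 1*(-48)) = 25 - 79*(5 + 48) = 25 - 79*53 = 25 - 4187 = -4162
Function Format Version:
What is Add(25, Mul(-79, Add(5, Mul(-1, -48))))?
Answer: -4162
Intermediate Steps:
Add(25, Mul(-79, Add(5, Mul(-1, -48)))) = Add(25, Mul(-79, Add(5, 48))) = Add(25, Mul(-79, 53)) = Add(25, -4187) = -4162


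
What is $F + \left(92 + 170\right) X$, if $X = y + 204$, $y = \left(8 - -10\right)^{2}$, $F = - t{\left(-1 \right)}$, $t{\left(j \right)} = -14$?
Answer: $138350$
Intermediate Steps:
$F = 14$ ($F = \left(-1\right) \left(-14\right) = 14$)
$y = 324$ ($y = \left(8 + 10\right)^{2} = 18^{2} = 324$)
$X = 528$ ($X = 324 + 204 = 528$)
$F + \left(92 + 170\right) X = 14 + \left(92 + 170\right) 528 = 14 + 262 \cdot 528 = 14 + 138336 = 138350$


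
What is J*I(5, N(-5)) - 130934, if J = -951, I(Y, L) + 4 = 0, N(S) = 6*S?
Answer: -127130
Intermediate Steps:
I(Y, L) = -4 (I(Y, L) = -4 + 0 = -4)
J*I(5, N(-5)) - 130934 = -951*(-4) - 130934 = 3804 - 130934 = -127130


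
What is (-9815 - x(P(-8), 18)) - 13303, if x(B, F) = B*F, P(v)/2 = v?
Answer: -22830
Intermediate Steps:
P(v) = 2*v
(-9815 - x(P(-8), 18)) - 13303 = (-9815 - 2*(-8)*18) - 13303 = (-9815 - (-16)*18) - 13303 = (-9815 - 1*(-288)) - 13303 = (-9815 + 288) - 13303 = -9527 - 13303 = -22830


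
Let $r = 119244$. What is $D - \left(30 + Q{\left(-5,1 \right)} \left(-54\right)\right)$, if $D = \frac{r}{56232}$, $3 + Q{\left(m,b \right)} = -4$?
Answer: $- \frac{1901951}{4686} \approx -405.88$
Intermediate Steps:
$Q{\left(m,b \right)} = -7$ ($Q{\left(m,b \right)} = -3 - 4 = -7$)
$D = \frac{9937}{4686}$ ($D = \frac{119244}{56232} = 119244 \cdot \frac{1}{56232} = \frac{9937}{4686} \approx 2.1206$)
$D - \left(30 + Q{\left(-5,1 \right)} \left(-54\right)\right) = \frac{9937}{4686} - \left(30 - -378\right) = \frac{9937}{4686} - \left(30 + 378\right) = \frac{9937}{4686} - 408 = - \frac{1901951}{4686}$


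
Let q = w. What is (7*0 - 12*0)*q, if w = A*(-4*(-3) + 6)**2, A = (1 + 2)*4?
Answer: 0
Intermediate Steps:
A = 12 (A = 3*4 = 12)
w = 3888 (w = 12*(-4*(-3) + 6)**2 = 12*(12 + 6)**2 = 12*18**2 = 12*324 = 3888)
q = 3888
(7*0 - 12*0)*q = (7*0 - 12*0)*3888 = (0 + 0)*3888 = 0*3888 = 0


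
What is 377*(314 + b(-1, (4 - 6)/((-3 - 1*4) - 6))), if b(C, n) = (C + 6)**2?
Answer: 127803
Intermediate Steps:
b(C, n) = (6 + C)**2
377*(314 + b(-1, (4 - 6)/((-3 - 1*4) - 6))) = 377*(314 + (6 - 1)**2) = 377*(314 + 5**2) = 377*(314 + 25) = 377*339 = 127803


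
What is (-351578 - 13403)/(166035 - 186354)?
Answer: 364981/20319 ≈ 17.963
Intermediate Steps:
(-351578 - 13403)/(166035 - 186354) = -364981/(-20319) = -364981*(-1/20319) = 364981/20319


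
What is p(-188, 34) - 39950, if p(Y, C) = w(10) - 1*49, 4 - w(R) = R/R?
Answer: -39996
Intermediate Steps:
w(R) = 3 (w(R) = 4 - R/R = 4 - 1*1 = 4 - 1 = 3)
p(Y, C) = -46 (p(Y, C) = 3 - 1*49 = 3 - 49 = -46)
p(-188, 34) - 39950 = -46 - 39950 = -39996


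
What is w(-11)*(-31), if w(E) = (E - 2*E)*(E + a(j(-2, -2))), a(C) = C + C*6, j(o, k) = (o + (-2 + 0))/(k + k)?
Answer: 1364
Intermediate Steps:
j(o, k) = (-2 + o)/(2*k) (j(o, k) = (o - 2)/((2*k)) = (-2 + o)*(1/(2*k)) = (-2 + o)/(2*k))
a(C) = 7*C (a(C) = C + 6*C = 7*C)
w(E) = -E*(7 + E) (w(E) = (E - 2*E)*(E + 7*((½)*(-2 - 2)/(-2))) = (-E)*(E + 7*((½)*(-½)*(-4))) = (-E)*(E + 7*1) = (-E)*(E + 7) = (-E)*(7 + E) = -E*(7 + E))
w(-11)*(-31) = -1*(-11)*(7 - 11)*(-31) = -1*(-11)*(-4)*(-31) = -44*(-31) = 1364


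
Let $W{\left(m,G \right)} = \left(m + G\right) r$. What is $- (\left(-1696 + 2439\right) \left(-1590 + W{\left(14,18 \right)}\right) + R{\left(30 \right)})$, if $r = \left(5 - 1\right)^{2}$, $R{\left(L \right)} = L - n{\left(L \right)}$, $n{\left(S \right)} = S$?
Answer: $800954$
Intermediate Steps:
$R{\left(L \right)} = 0$ ($R{\left(L \right)} = L - L = 0$)
$r = 16$ ($r = 4^{2} = 16$)
$W{\left(m,G \right)} = 16 G + 16 m$ ($W{\left(m,G \right)} = \left(m + G\right) 16 = \left(G + m\right) 16 = 16 G + 16 m$)
$- (\left(-1696 + 2439\right) \left(-1590 + W{\left(14,18 \right)}\right) + R{\left(30 \right)}) = - (\left(-1696 + 2439\right) \left(-1590 + \left(16 \cdot 18 + 16 \cdot 14\right)\right) + 0) = - (743 \left(-1590 + \left(288 + 224\right)\right) + 0) = - (743 \left(-1590 + 512\right) + 0) = - (743 \left(-1078\right) + 0) = - (-800954 + 0) = \left(-1\right) \left(-800954\right) = 800954$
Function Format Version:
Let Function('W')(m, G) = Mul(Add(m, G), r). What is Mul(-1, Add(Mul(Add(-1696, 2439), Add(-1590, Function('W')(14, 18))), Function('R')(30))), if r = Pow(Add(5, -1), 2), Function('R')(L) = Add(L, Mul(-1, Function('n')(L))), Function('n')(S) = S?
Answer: 800954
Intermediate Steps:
Function('R')(L) = 0 (Function('R')(L) = Add(L, Mul(-1, L)) = 0)
r = 16 (r = Pow(4, 2) = 16)
Function('W')(m, G) = Add(Mul(16, G), Mul(16, m)) (Function('W')(m, G) = Mul(Add(m, G), 16) = Mul(Add(G, m), 16) = Add(Mul(16, G), Mul(16, m)))
Mul(-1, Add(Mul(Add(-1696, 2439), Add(-1590, Function('W')(14, 18))), Function('R')(30))) = Mul(-1, Add(Mul(Add(-1696, 2439), Add(-1590, Add(Mul(16, 18), Mul(16, 14)))), 0)) = Mul(-1, Add(Mul(743, Add(-1590, Add(288, 224))), 0)) = Mul(-1, Add(Mul(743, Add(-1590, 512)), 0)) = Mul(-1, Add(Mul(743, -1078), 0)) = Mul(-1, Add(-800954, 0)) = Mul(-1, -800954) = 800954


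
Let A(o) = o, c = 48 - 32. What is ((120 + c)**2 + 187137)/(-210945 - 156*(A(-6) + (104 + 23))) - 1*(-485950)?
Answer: 111681309317/229821 ≈ 4.8595e+5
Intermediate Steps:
c = 16
((120 + c)**2 + 187137)/(-210945 - 156*(A(-6) + (104 + 23))) - 1*(-485950) = ((120 + 16)**2 + 187137)/(-210945 - 156*(-6 + (104 + 23))) - 1*(-485950) = (136**2 + 187137)/(-210945 - 156*(-6 + 127)) + 485950 = (18496 + 187137)/(-210945 - 156*121) + 485950 = 205633/(-210945 - 18876) + 485950 = 205633/(-229821) + 485950 = 205633*(-1/229821) + 485950 = -205633/229821 + 485950 = 111681309317/229821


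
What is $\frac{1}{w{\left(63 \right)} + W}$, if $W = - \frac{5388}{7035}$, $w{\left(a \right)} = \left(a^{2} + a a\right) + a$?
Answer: $\frac{2345}{18760549} \approx 0.000125$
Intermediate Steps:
$w{\left(a \right)} = a + 2 a^{2}$ ($w{\left(a \right)} = \left(a^{2} + a^{2}\right) + a = 2 a^{2} + a = a + 2 a^{2}$)
$W = - \frac{1796}{2345}$ ($W = \left(-5388\right) \frac{1}{7035} = - \frac{1796}{2345} \approx -0.76588$)
$\frac{1}{w{\left(63 \right)} + W} = \frac{1}{63 \left(1 + 2 \cdot 63\right) - \frac{1796}{2345}} = \frac{1}{63 \left(1 + 126\right) - \frac{1796}{2345}} = \frac{1}{63 \cdot 127 - \frac{1796}{2345}} = \frac{1}{8001 - \frac{1796}{2345}} = \frac{1}{\frac{18760549}{2345}} = \frac{2345}{18760549}$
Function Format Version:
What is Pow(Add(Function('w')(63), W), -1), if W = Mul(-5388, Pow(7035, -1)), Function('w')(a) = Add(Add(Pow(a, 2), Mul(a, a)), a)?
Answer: Rational(2345, 18760549) ≈ 0.00012500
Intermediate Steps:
Function('w')(a) = Add(a, Mul(2, Pow(a, 2))) (Function('w')(a) = Add(Add(Pow(a, 2), Pow(a, 2)), a) = Add(Mul(2, Pow(a, 2)), a) = Add(a, Mul(2, Pow(a, 2))))
W = Rational(-1796, 2345) (W = Mul(-5388, Rational(1, 7035)) = Rational(-1796, 2345) ≈ -0.76588)
Pow(Add(Function('w')(63), W), -1) = Pow(Add(Mul(63, Add(1, Mul(2, 63))), Rational(-1796, 2345)), -1) = Pow(Add(Mul(63, Add(1, 126)), Rational(-1796, 2345)), -1) = Pow(Add(Mul(63, 127), Rational(-1796, 2345)), -1) = Pow(Add(8001, Rational(-1796, 2345)), -1) = Pow(Rational(18760549, 2345), -1) = Rational(2345, 18760549)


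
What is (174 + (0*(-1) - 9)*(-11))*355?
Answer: 96915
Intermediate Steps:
(174 + (0*(-1) - 9)*(-11))*355 = (174 + (0 - 9)*(-11))*355 = (174 - 9*(-11))*355 = (174 + 99)*355 = 273*355 = 96915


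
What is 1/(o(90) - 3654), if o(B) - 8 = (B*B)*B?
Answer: 1/725354 ≈ 1.3786e-6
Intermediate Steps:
o(B) = 8 + B³ (o(B) = 8 + (B*B)*B = 8 + B²*B = 8 + B³)
1/(o(90) - 3654) = 1/((8 + 90³) - 3654) = 1/((8 + 729000) - 3654) = 1/(729008 - 3654) = 1/725354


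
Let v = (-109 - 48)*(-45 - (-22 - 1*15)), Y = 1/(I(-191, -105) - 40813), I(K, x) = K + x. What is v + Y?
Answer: 51632903/41109 ≈ 1256.0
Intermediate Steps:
Y = -1/41109 (Y = 1/((-191 - 105) - 40813) = 1/(-296 - 40813) = 1/(-41109) = -1/41109 ≈ -2.4326e-5)
v = 1256 (v = -157*(-45 - (-22 - 15)) = -157*(-45 - 1*(-37)) = -157*(-45 + 37) = -157*(-8) = 1256)
v + Y = 1256 - 1/41109 = 51632903/41109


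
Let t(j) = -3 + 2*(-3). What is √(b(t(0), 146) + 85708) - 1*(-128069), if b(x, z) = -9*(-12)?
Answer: 128069 + 2*√21454 ≈ 1.2836e+5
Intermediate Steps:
t(j) = -9 (t(j) = -3 - 6 = -9)
b(x, z) = 108
√(b(t(0), 146) + 85708) - 1*(-128069) = √(108 + 85708) - 1*(-128069) = √85816 + 128069 = 2*√21454 + 128069 = 128069 + 2*√21454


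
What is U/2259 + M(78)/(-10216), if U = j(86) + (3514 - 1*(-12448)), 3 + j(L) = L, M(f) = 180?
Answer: 40877275/5769486 ≈ 7.0851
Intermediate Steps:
j(L) = -3 + L
U = 16045 (U = (-3 + 86) + (3514 - 1*(-12448)) = 83 + (3514 + 12448) = 83 + 15962 = 16045)
U/2259 + M(78)/(-10216) = 16045/2259 + 180/(-10216) = 16045*(1/2259) + 180*(-1/10216) = 16045/2259 - 45/2554 = 40877275/5769486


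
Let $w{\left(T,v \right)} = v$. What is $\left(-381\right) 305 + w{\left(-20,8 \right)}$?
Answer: $-116197$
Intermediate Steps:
$\left(-381\right) 305 + w{\left(-20,8 \right)} = \left(-381\right) 305 + 8 = -116205 + 8 = -116197$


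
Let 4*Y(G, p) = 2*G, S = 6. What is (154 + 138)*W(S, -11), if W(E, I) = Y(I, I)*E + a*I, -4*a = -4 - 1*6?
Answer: -17666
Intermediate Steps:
a = 5/2 (a = -(-4 - 1*6)/4 = -(-4 - 6)/4 = -¼*(-10) = 5/2 ≈ 2.5000)
Y(G, p) = G/2 (Y(G, p) = (2*G)/4 = G/2)
W(E, I) = 5*I/2 + E*I/2 (W(E, I) = (I/2)*E + 5*I/2 = E*I/2 + 5*I/2 = 5*I/2 + E*I/2)
(154 + 138)*W(S, -11) = (154 + 138)*((½)*(-11)*(5 + 6)) = 292*((½)*(-11)*11) = 292*(-121/2) = -17666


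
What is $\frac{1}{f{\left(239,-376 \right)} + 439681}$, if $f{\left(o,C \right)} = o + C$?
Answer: $\frac{1}{439544} \approx 2.2751 \cdot 10^{-6}$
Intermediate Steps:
$f{\left(o,C \right)} = C + o$
$\frac{1}{f{\left(239,-376 \right)} + 439681} = \frac{1}{\left(-376 + 239\right) + 439681} = \frac{1}{-137 + 439681} = \frac{1}{439544}$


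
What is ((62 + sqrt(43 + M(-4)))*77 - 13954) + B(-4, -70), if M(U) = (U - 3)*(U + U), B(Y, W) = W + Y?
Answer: -9254 + 231*sqrt(11) ≈ -8487.9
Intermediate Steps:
M(U) = 2*U*(-3 + U) (M(U) = (-3 + U)*(2*U) = 2*U*(-3 + U))
((62 + sqrt(43 + M(-4)))*77 - 13954) + B(-4, -70) = ((62 + sqrt(43 + 2*(-4)*(-3 - 4)))*77 - 13954) + (-70 - 4) = ((62 + sqrt(43 + 2*(-4)*(-7)))*77 - 13954) - 74 = ((62 + sqrt(43 + 56))*77 - 13954) - 74 = ((62 + sqrt(99))*77 - 13954) - 74 = ((62 + 3*sqrt(11))*77 - 13954) - 74 = ((4774 + 231*sqrt(11)) - 13954) - 74 = (-9180 + 231*sqrt(11)) - 74 = -9254 + 231*sqrt(11)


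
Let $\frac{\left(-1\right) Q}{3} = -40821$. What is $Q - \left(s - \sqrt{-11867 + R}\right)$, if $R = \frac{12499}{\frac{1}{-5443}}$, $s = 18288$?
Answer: $104175 + 6 i \sqrt{1890109} \approx 1.0418 \cdot 10^{5} + 8248.9 i$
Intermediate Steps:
$Q = 122463$ ($Q = \left(-3\right) \left(-40821\right) = 122463$)
$R = -68032057$ ($R = \frac{12499}{- \frac{1}{5443}} = 12499 \left(-5443\right) = -68032057$)
$Q - \left(s - \sqrt{-11867 + R}\right) = 122463 + \left(\sqrt{-11867 - 68032057} - 18288\right) = 122463 - \left(18288 - \sqrt{-68043924}\right) = 122463 - \left(18288 - 6 i \sqrt{1890109}\right) = 104175 + 6 i \sqrt{1890109}$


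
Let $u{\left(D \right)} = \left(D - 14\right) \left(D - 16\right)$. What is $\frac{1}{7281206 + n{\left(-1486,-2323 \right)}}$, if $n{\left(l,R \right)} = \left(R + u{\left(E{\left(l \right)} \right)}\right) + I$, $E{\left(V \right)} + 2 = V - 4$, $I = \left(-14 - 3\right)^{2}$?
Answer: $\frac{1}{9550220} \approx 1.0471 \cdot 10^{-7}$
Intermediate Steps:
$I = 289$ ($I = \left(-17\right)^{2} = 289$)
$E{\left(V \right)} = -6 + V$ ($E{\left(V \right)} = -2 + \left(V - 4\right) = -2 + \left(-4 + V\right) = -6 + V$)
$u{\left(D \right)} = \left(-16 + D\right) \left(-14 + D\right)$ ($u{\left(D \right)} = \left(-14 + D\right) \left(-16 + D\right) = \left(-16 + D\right) \left(-14 + D\right)$)
$n{\left(l,R \right)} = 693 + R + \left(-6 + l\right)^{2} - 30 l$ ($n{\left(l,R \right)} = \left(R + \left(224 + \left(-6 + l\right)^{2} - 30 \left(-6 + l\right)\right)\right) + 289 = \left(R + \left(224 + \left(-6 + l\right)^{2} - \left(-180 + 30 l\right)\right)\right) + 289 = \left(R + \left(404 + \left(-6 + l\right)^{2} - 30 l\right)\right) + 289 = \left(404 + R + \left(-6 + l\right)^{2} - 30 l\right) + 289 = 693 + R + \left(-6 + l\right)^{2} - 30 l$)
$\frac{1}{7281206 + n{\left(-1486,-2323 \right)}} = \frac{1}{7281206 + \left(729 - 2323 + \left(-1486\right)^{2} - -62412\right)} = \frac{1}{7281206 + \left(729 - 2323 + 2208196 + 62412\right)} = \frac{1}{7281206 + 2269014} = \frac{1}{9550220}$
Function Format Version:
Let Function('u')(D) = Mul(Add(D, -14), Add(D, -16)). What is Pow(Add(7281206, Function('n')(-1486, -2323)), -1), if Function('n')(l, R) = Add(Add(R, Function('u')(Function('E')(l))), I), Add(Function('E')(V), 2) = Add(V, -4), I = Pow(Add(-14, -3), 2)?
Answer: Rational(1, 9550220) ≈ 1.0471e-7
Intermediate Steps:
I = 289 (I = Pow(-17, 2) = 289)
Function('E')(V) = Add(-6, V) (Function('E')(V) = Add(-2, Add(V, -4)) = Add(-2, Add(-4, V)) = Add(-6, V))
Function('u')(D) = Mul(Add(-16, D), Add(-14, D)) (Function('u')(D) = Mul(Add(-14, D), Add(-16, D)) = Mul(Add(-16, D), Add(-14, D)))
Function('n')(l, R) = Add(693, R, Pow(Add(-6, l), 2), Mul(-30, l)) (Function('n')(l, R) = Add(Add(R, Add(224, Pow(Add(-6, l), 2), Mul(-30, Add(-6, l)))), 289) = Add(Add(R, Add(224, Pow(Add(-6, l), 2), Add(180, Mul(-30, l)))), 289) = Add(Add(R, Add(404, Pow(Add(-6, l), 2), Mul(-30, l))), 289) = Add(Add(404, R, Pow(Add(-6, l), 2), Mul(-30, l)), 289) = Add(693, R, Pow(Add(-6, l), 2), Mul(-30, l)))
Pow(Add(7281206, Function('n')(-1486, -2323)), -1) = Pow(Add(7281206, Add(729, -2323, Pow(-1486, 2), Mul(-42, -1486))), -1) = Pow(Add(7281206, Add(729, -2323, 2208196, 62412)), -1) = Pow(Add(7281206, 2269014), -1) = Pow(9550220, -1) = Rational(1, 9550220)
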